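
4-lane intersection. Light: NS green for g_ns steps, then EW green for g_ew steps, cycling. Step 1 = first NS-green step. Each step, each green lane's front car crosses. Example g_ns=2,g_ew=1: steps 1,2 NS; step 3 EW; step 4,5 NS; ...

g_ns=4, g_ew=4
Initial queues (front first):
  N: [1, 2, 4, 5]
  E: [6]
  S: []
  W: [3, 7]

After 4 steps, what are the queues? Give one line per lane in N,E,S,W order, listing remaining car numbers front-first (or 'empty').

Step 1 [NS]: N:car1-GO,E:wait,S:empty,W:wait | queues: N=3 E=1 S=0 W=2
Step 2 [NS]: N:car2-GO,E:wait,S:empty,W:wait | queues: N=2 E=1 S=0 W=2
Step 3 [NS]: N:car4-GO,E:wait,S:empty,W:wait | queues: N=1 E=1 S=0 W=2
Step 4 [NS]: N:car5-GO,E:wait,S:empty,W:wait | queues: N=0 E=1 S=0 W=2

N: empty
E: 6
S: empty
W: 3 7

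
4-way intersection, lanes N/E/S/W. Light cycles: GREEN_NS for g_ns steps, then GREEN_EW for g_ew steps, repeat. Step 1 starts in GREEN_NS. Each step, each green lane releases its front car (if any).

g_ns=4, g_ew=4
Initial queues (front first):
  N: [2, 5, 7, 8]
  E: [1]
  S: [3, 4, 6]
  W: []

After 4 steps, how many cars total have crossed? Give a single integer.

Answer: 7

Derivation:
Step 1 [NS]: N:car2-GO,E:wait,S:car3-GO,W:wait | queues: N=3 E=1 S=2 W=0
Step 2 [NS]: N:car5-GO,E:wait,S:car4-GO,W:wait | queues: N=2 E=1 S=1 W=0
Step 3 [NS]: N:car7-GO,E:wait,S:car6-GO,W:wait | queues: N=1 E=1 S=0 W=0
Step 4 [NS]: N:car8-GO,E:wait,S:empty,W:wait | queues: N=0 E=1 S=0 W=0
Cars crossed by step 4: 7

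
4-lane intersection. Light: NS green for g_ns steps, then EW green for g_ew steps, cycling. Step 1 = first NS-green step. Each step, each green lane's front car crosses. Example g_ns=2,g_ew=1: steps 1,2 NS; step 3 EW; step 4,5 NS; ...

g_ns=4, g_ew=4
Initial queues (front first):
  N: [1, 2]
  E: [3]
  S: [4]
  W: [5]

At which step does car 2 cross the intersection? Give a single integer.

Step 1 [NS]: N:car1-GO,E:wait,S:car4-GO,W:wait | queues: N=1 E=1 S=0 W=1
Step 2 [NS]: N:car2-GO,E:wait,S:empty,W:wait | queues: N=0 E=1 S=0 W=1
Step 3 [NS]: N:empty,E:wait,S:empty,W:wait | queues: N=0 E=1 S=0 W=1
Step 4 [NS]: N:empty,E:wait,S:empty,W:wait | queues: N=0 E=1 S=0 W=1
Step 5 [EW]: N:wait,E:car3-GO,S:wait,W:car5-GO | queues: N=0 E=0 S=0 W=0
Car 2 crosses at step 2

2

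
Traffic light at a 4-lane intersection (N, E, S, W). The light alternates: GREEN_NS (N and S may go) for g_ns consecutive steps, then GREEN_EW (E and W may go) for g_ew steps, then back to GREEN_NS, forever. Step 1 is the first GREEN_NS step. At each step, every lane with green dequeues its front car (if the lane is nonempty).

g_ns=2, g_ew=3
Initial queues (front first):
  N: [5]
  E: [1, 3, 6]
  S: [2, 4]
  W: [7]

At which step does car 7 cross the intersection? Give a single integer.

Step 1 [NS]: N:car5-GO,E:wait,S:car2-GO,W:wait | queues: N=0 E=3 S=1 W=1
Step 2 [NS]: N:empty,E:wait,S:car4-GO,W:wait | queues: N=0 E=3 S=0 W=1
Step 3 [EW]: N:wait,E:car1-GO,S:wait,W:car7-GO | queues: N=0 E=2 S=0 W=0
Step 4 [EW]: N:wait,E:car3-GO,S:wait,W:empty | queues: N=0 E=1 S=0 W=0
Step 5 [EW]: N:wait,E:car6-GO,S:wait,W:empty | queues: N=0 E=0 S=0 W=0
Car 7 crosses at step 3

3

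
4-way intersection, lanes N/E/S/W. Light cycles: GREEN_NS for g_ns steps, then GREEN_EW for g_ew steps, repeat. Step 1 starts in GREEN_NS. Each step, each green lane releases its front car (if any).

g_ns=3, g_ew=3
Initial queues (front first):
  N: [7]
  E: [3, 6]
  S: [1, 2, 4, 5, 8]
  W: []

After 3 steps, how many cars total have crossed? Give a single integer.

Step 1 [NS]: N:car7-GO,E:wait,S:car1-GO,W:wait | queues: N=0 E=2 S=4 W=0
Step 2 [NS]: N:empty,E:wait,S:car2-GO,W:wait | queues: N=0 E=2 S=3 W=0
Step 3 [NS]: N:empty,E:wait,S:car4-GO,W:wait | queues: N=0 E=2 S=2 W=0
Cars crossed by step 3: 4

Answer: 4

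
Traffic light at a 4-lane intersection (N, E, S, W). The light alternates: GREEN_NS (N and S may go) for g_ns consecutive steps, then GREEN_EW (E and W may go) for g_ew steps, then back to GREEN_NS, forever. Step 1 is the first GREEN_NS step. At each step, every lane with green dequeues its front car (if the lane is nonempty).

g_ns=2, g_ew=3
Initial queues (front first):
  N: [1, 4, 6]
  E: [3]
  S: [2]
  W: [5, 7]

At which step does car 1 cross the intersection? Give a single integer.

Step 1 [NS]: N:car1-GO,E:wait,S:car2-GO,W:wait | queues: N=2 E=1 S=0 W=2
Step 2 [NS]: N:car4-GO,E:wait,S:empty,W:wait | queues: N=1 E=1 S=0 W=2
Step 3 [EW]: N:wait,E:car3-GO,S:wait,W:car5-GO | queues: N=1 E=0 S=0 W=1
Step 4 [EW]: N:wait,E:empty,S:wait,W:car7-GO | queues: N=1 E=0 S=0 W=0
Step 5 [EW]: N:wait,E:empty,S:wait,W:empty | queues: N=1 E=0 S=0 W=0
Step 6 [NS]: N:car6-GO,E:wait,S:empty,W:wait | queues: N=0 E=0 S=0 W=0
Car 1 crosses at step 1

1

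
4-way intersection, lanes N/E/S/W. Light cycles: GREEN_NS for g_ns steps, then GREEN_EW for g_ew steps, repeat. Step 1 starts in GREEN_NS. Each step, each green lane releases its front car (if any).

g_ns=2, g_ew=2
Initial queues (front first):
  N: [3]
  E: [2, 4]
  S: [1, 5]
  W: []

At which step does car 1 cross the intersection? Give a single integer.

Step 1 [NS]: N:car3-GO,E:wait,S:car1-GO,W:wait | queues: N=0 E=2 S=1 W=0
Step 2 [NS]: N:empty,E:wait,S:car5-GO,W:wait | queues: N=0 E=2 S=0 W=0
Step 3 [EW]: N:wait,E:car2-GO,S:wait,W:empty | queues: N=0 E=1 S=0 W=0
Step 4 [EW]: N:wait,E:car4-GO,S:wait,W:empty | queues: N=0 E=0 S=0 W=0
Car 1 crosses at step 1

1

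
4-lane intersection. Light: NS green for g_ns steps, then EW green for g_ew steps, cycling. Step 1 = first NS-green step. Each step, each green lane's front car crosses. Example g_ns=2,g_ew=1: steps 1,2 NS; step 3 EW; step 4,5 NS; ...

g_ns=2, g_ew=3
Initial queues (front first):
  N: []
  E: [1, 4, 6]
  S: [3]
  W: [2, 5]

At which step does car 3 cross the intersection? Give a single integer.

Step 1 [NS]: N:empty,E:wait,S:car3-GO,W:wait | queues: N=0 E=3 S=0 W=2
Step 2 [NS]: N:empty,E:wait,S:empty,W:wait | queues: N=0 E=3 S=0 W=2
Step 3 [EW]: N:wait,E:car1-GO,S:wait,W:car2-GO | queues: N=0 E=2 S=0 W=1
Step 4 [EW]: N:wait,E:car4-GO,S:wait,W:car5-GO | queues: N=0 E=1 S=0 W=0
Step 5 [EW]: N:wait,E:car6-GO,S:wait,W:empty | queues: N=0 E=0 S=0 W=0
Car 3 crosses at step 1

1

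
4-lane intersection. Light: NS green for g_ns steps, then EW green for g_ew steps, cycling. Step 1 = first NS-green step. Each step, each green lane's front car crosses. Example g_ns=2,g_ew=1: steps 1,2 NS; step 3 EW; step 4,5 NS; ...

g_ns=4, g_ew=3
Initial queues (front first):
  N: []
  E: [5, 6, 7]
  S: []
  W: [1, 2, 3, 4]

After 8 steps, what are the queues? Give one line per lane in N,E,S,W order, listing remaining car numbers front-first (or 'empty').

Step 1 [NS]: N:empty,E:wait,S:empty,W:wait | queues: N=0 E=3 S=0 W=4
Step 2 [NS]: N:empty,E:wait,S:empty,W:wait | queues: N=0 E=3 S=0 W=4
Step 3 [NS]: N:empty,E:wait,S:empty,W:wait | queues: N=0 E=3 S=0 W=4
Step 4 [NS]: N:empty,E:wait,S:empty,W:wait | queues: N=0 E=3 S=0 W=4
Step 5 [EW]: N:wait,E:car5-GO,S:wait,W:car1-GO | queues: N=0 E=2 S=0 W=3
Step 6 [EW]: N:wait,E:car6-GO,S:wait,W:car2-GO | queues: N=0 E=1 S=0 W=2
Step 7 [EW]: N:wait,E:car7-GO,S:wait,W:car3-GO | queues: N=0 E=0 S=0 W=1
Step 8 [NS]: N:empty,E:wait,S:empty,W:wait | queues: N=0 E=0 S=0 W=1

N: empty
E: empty
S: empty
W: 4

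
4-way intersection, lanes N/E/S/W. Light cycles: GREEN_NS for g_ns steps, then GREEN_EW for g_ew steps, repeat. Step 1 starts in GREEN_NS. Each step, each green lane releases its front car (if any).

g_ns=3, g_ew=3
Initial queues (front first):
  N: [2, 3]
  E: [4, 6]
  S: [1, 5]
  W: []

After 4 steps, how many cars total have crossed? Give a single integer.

Step 1 [NS]: N:car2-GO,E:wait,S:car1-GO,W:wait | queues: N=1 E=2 S=1 W=0
Step 2 [NS]: N:car3-GO,E:wait,S:car5-GO,W:wait | queues: N=0 E=2 S=0 W=0
Step 3 [NS]: N:empty,E:wait,S:empty,W:wait | queues: N=0 E=2 S=0 W=0
Step 4 [EW]: N:wait,E:car4-GO,S:wait,W:empty | queues: N=0 E=1 S=0 W=0
Cars crossed by step 4: 5

Answer: 5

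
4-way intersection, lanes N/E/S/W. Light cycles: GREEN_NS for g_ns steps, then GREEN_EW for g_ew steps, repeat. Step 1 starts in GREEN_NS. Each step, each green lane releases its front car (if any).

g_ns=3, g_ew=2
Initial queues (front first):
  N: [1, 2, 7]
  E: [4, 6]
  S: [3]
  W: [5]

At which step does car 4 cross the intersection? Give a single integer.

Step 1 [NS]: N:car1-GO,E:wait,S:car3-GO,W:wait | queues: N=2 E=2 S=0 W=1
Step 2 [NS]: N:car2-GO,E:wait,S:empty,W:wait | queues: N=1 E=2 S=0 W=1
Step 3 [NS]: N:car7-GO,E:wait,S:empty,W:wait | queues: N=0 E=2 S=0 W=1
Step 4 [EW]: N:wait,E:car4-GO,S:wait,W:car5-GO | queues: N=0 E=1 S=0 W=0
Step 5 [EW]: N:wait,E:car6-GO,S:wait,W:empty | queues: N=0 E=0 S=0 W=0
Car 4 crosses at step 4

4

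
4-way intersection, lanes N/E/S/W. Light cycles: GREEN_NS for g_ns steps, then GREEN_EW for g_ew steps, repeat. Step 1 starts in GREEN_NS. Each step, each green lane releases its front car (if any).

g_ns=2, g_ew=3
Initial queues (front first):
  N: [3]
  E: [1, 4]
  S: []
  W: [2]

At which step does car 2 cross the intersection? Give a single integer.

Step 1 [NS]: N:car3-GO,E:wait,S:empty,W:wait | queues: N=0 E=2 S=0 W=1
Step 2 [NS]: N:empty,E:wait,S:empty,W:wait | queues: N=0 E=2 S=0 W=1
Step 3 [EW]: N:wait,E:car1-GO,S:wait,W:car2-GO | queues: N=0 E=1 S=0 W=0
Step 4 [EW]: N:wait,E:car4-GO,S:wait,W:empty | queues: N=0 E=0 S=0 W=0
Car 2 crosses at step 3

3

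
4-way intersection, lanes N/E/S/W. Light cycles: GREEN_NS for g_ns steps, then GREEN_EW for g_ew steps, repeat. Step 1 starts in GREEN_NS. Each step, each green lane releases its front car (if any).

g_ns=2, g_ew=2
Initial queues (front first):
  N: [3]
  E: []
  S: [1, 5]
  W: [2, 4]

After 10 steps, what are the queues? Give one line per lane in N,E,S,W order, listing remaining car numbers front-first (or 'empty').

Step 1 [NS]: N:car3-GO,E:wait,S:car1-GO,W:wait | queues: N=0 E=0 S=1 W=2
Step 2 [NS]: N:empty,E:wait,S:car5-GO,W:wait | queues: N=0 E=0 S=0 W=2
Step 3 [EW]: N:wait,E:empty,S:wait,W:car2-GO | queues: N=0 E=0 S=0 W=1
Step 4 [EW]: N:wait,E:empty,S:wait,W:car4-GO | queues: N=0 E=0 S=0 W=0

N: empty
E: empty
S: empty
W: empty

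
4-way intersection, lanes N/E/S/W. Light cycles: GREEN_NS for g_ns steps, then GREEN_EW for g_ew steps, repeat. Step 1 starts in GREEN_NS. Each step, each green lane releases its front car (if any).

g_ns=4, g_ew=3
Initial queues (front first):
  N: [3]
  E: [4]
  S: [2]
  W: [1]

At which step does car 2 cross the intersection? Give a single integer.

Step 1 [NS]: N:car3-GO,E:wait,S:car2-GO,W:wait | queues: N=0 E=1 S=0 W=1
Step 2 [NS]: N:empty,E:wait,S:empty,W:wait | queues: N=0 E=1 S=0 W=1
Step 3 [NS]: N:empty,E:wait,S:empty,W:wait | queues: N=0 E=1 S=0 W=1
Step 4 [NS]: N:empty,E:wait,S:empty,W:wait | queues: N=0 E=1 S=0 W=1
Step 5 [EW]: N:wait,E:car4-GO,S:wait,W:car1-GO | queues: N=0 E=0 S=0 W=0
Car 2 crosses at step 1

1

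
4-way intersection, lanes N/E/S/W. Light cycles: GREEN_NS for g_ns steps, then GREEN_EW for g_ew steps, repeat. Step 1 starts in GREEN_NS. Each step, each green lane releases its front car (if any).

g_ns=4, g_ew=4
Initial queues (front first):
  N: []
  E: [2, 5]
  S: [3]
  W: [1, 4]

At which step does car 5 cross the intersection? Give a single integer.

Step 1 [NS]: N:empty,E:wait,S:car3-GO,W:wait | queues: N=0 E=2 S=0 W=2
Step 2 [NS]: N:empty,E:wait,S:empty,W:wait | queues: N=0 E=2 S=0 W=2
Step 3 [NS]: N:empty,E:wait,S:empty,W:wait | queues: N=0 E=2 S=0 W=2
Step 4 [NS]: N:empty,E:wait,S:empty,W:wait | queues: N=0 E=2 S=0 W=2
Step 5 [EW]: N:wait,E:car2-GO,S:wait,W:car1-GO | queues: N=0 E=1 S=0 W=1
Step 6 [EW]: N:wait,E:car5-GO,S:wait,W:car4-GO | queues: N=0 E=0 S=0 W=0
Car 5 crosses at step 6

6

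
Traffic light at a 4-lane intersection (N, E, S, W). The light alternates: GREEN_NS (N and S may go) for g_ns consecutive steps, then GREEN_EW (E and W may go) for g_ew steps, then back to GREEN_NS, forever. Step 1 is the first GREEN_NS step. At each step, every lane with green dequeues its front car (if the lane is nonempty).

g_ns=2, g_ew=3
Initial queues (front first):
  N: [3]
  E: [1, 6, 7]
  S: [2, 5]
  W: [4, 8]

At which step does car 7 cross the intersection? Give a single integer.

Step 1 [NS]: N:car3-GO,E:wait,S:car2-GO,W:wait | queues: N=0 E=3 S=1 W=2
Step 2 [NS]: N:empty,E:wait,S:car5-GO,W:wait | queues: N=0 E=3 S=0 W=2
Step 3 [EW]: N:wait,E:car1-GO,S:wait,W:car4-GO | queues: N=0 E=2 S=0 W=1
Step 4 [EW]: N:wait,E:car6-GO,S:wait,W:car8-GO | queues: N=0 E=1 S=0 W=0
Step 5 [EW]: N:wait,E:car7-GO,S:wait,W:empty | queues: N=0 E=0 S=0 W=0
Car 7 crosses at step 5

5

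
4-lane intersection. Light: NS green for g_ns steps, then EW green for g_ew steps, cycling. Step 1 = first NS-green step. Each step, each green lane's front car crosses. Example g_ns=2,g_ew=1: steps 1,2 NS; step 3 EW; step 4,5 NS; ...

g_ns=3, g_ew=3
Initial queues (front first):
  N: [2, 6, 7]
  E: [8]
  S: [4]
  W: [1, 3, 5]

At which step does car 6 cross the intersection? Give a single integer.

Step 1 [NS]: N:car2-GO,E:wait,S:car4-GO,W:wait | queues: N=2 E=1 S=0 W=3
Step 2 [NS]: N:car6-GO,E:wait,S:empty,W:wait | queues: N=1 E=1 S=0 W=3
Step 3 [NS]: N:car7-GO,E:wait,S:empty,W:wait | queues: N=0 E=1 S=0 W=3
Step 4 [EW]: N:wait,E:car8-GO,S:wait,W:car1-GO | queues: N=0 E=0 S=0 W=2
Step 5 [EW]: N:wait,E:empty,S:wait,W:car3-GO | queues: N=0 E=0 S=0 W=1
Step 6 [EW]: N:wait,E:empty,S:wait,W:car5-GO | queues: N=0 E=0 S=0 W=0
Car 6 crosses at step 2

2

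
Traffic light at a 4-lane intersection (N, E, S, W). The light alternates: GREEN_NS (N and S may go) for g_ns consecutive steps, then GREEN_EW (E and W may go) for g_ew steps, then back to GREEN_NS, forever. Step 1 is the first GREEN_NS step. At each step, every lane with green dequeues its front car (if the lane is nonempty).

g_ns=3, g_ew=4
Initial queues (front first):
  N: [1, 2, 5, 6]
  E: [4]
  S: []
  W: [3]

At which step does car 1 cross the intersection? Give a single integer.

Step 1 [NS]: N:car1-GO,E:wait,S:empty,W:wait | queues: N=3 E=1 S=0 W=1
Step 2 [NS]: N:car2-GO,E:wait,S:empty,W:wait | queues: N=2 E=1 S=0 W=1
Step 3 [NS]: N:car5-GO,E:wait,S:empty,W:wait | queues: N=1 E=1 S=0 W=1
Step 4 [EW]: N:wait,E:car4-GO,S:wait,W:car3-GO | queues: N=1 E=0 S=0 W=0
Step 5 [EW]: N:wait,E:empty,S:wait,W:empty | queues: N=1 E=0 S=0 W=0
Step 6 [EW]: N:wait,E:empty,S:wait,W:empty | queues: N=1 E=0 S=0 W=0
Step 7 [EW]: N:wait,E:empty,S:wait,W:empty | queues: N=1 E=0 S=0 W=0
Step 8 [NS]: N:car6-GO,E:wait,S:empty,W:wait | queues: N=0 E=0 S=0 W=0
Car 1 crosses at step 1

1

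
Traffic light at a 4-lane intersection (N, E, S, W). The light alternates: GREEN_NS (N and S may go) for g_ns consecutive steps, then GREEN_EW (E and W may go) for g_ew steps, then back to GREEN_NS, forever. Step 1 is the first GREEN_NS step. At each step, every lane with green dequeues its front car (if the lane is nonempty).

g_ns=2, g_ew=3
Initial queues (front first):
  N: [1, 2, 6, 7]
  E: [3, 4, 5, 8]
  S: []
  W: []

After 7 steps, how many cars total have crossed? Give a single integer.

Answer: 7

Derivation:
Step 1 [NS]: N:car1-GO,E:wait,S:empty,W:wait | queues: N=3 E=4 S=0 W=0
Step 2 [NS]: N:car2-GO,E:wait,S:empty,W:wait | queues: N=2 E=4 S=0 W=0
Step 3 [EW]: N:wait,E:car3-GO,S:wait,W:empty | queues: N=2 E=3 S=0 W=0
Step 4 [EW]: N:wait,E:car4-GO,S:wait,W:empty | queues: N=2 E=2 S=0 W=0
Step 5 [EW]: N:wait,E:car5-GO,S:wait,W:empty | queues: N=2 E=1 S=0 W=0
Step 6 [NS]: N:car6-GO,E:wait,S:empty,W:wait | queues: N=1 E=1 S=0 W=0
Step 7 [NS]: N:car7-GO,E:wait,S:empty,W:wait | queues: N=0 E=1 S=0 W=0
Cars crossed by step 7: 7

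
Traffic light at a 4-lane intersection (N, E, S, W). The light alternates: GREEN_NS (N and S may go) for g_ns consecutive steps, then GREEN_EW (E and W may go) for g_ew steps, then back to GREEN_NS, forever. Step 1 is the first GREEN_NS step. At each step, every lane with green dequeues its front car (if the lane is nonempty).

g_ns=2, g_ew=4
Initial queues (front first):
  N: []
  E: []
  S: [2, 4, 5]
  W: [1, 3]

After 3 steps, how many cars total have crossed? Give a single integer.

Step 1 [NS]: N:empty,E:wait,S:car2-GO,W:wait | queues: N=0 E=0 S=2 W=2
Step 2 [NS]: N:empty,E:wait,S:car4-GO,W:wait | queues: N=0 E=0 S=1 W=2
Step 3 [EW]: N:wait,E:empty,S:wait,W:car1-GO | queues: N=0 E=0 S=1 W=1
Cars crossed by step 3: 3

Answer: 3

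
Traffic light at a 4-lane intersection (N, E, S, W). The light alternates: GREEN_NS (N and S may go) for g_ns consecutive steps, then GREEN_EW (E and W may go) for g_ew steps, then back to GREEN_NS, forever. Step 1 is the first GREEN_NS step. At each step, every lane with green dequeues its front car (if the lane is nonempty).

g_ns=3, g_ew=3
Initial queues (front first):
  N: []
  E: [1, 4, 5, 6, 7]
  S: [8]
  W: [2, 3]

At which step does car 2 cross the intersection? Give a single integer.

Step 1 [NS]: N:empty,E:wait,S:car8-GO,W:wait | queues: N=0 E=5 S=0 W=2
Step 2 [NS]: N:empty,E:wait,S:empty,W:wait | queues: N=0 E=5 S=0 W=2
Step 3 [NS]: N:empty,E:wait,S:empty,W:wait | queues: N=0 E=5 S=0 W=2
Step 4 [EW]: N:wait,E:car1-GO,S:wait,W:car2-GO | queues: N=0 E=4 S=0 W=1
Step 5 [EW]: N:wait,E:car4-GO,S:wait,W:car3-GO | queues: N=0 E=3 S=0 W=0
Step 6 [EW]: N:wait,E:car5-GO,S:wait,W:empty | queues: N=0 E=2 S=0 W=0
Step 7 [NS]: N:empty,E:wait,S:empty,W:wait | queues: N=0 E=2 S=0 W=0
Step 8 [NS]: N:empty,E:wait,S:empty,W:wait | queues: N=0 E=2 S=0 W=0
Step 9 [NS]: N:empty,E:wait,S:empty,W:wait | queues: N=0 E=2 S=0 W=0
Step 10 [EW]: N:wait,E:car6-GO,S:wait,W:empty | queues: N=0 E=1 S=0 W=0
Step 11 [EW]: N:wait,E:car7-GO,S:wait,W:empty | queues: N=0 E=0 S=0 W=0
Car 2 crosses at step 4

4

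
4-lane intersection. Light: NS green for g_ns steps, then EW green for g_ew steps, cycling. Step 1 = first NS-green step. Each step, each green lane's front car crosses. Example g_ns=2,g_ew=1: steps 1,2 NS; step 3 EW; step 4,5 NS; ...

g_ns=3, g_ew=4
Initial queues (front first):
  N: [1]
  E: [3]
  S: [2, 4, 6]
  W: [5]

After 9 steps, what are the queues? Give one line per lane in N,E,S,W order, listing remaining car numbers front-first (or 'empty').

Step 1 [NS]: N:car1-GO,E:wait,S:car2-GO,W:wait | queues: N=0 E=1 S=2 W=1
Step 2 [NS]: N:empty,E:wait,S:car4-GO,W:wait | queues: N=0 E=1 S=1 W=1
Step 3 [NS]: N:empty,E:wait,S:car6-GO,W:wait | queues: N=0 E=1 S=0 W=1
Step 4 [EW]: N:wait,E:car3-GO,S:wait,W:car5-GO | queues: N=0 E=0 S=0 W=0

N: empty
E: empty
S: empty
W: empty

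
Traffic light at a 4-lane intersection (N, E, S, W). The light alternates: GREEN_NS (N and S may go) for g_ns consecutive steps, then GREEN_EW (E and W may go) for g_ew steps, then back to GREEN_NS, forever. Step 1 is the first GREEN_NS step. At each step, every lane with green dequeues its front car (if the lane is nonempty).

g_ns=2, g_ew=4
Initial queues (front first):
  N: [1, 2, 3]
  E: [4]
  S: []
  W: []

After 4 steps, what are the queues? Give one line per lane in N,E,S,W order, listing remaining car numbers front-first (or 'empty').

Step 1 [NS]: N:car1-GO,E:wait,S:empty,W:wait | queues: N=2 E=1 S=0 W=0
Step 2 [NS]: N:car2-GO,E:wait,S:empty,W:wait | queues: N=1 E=1 S=0 W=0
Step 3 [EW]: N:wait,E:car4-GO,S:wait,W:empty | queues: N=1 E=0 S=0 W=0
Step 4 [EW]: N:wait,E:empty,S:wait,W:empty | queues: N=1 E=0 S=0 W=0

N: 3
E: empty
S: empty
W: empty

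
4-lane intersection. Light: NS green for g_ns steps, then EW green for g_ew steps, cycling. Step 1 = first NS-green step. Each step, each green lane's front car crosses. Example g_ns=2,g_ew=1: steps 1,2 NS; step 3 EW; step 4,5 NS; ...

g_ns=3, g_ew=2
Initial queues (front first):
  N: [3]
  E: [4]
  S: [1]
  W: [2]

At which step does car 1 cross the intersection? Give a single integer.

Step 1 [NS]: N:car3-GO,E:wait,S:car1-GO,W:wait | queues: N=0 E=1 S=0 W=1
Step 2 [NS]: N:empty,E:wait,S:empty,W:wait | queues: N=0 E=1 S=0 W=1
Step 3 [NS]: N:empty,E:wait,S:empty,W:wait | queues: N=0 E=1 S=0 W=1
Step 4 [EW]: N:wait,E:car4-GO,S:wait,W:car2-GO | queues: N=0 E=0 S=0 W=0
Car 1 crosses at step 1

1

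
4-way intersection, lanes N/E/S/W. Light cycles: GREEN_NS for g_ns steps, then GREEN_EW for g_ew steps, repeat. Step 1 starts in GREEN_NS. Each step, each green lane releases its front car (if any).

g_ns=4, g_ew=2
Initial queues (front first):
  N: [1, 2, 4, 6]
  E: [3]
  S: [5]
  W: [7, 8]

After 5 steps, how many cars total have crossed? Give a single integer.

Step 1 [NS]: N:car1-GO,E:wait,S:car5-GO,W:wait | queues: N=3 E=1 S=0 W=2
Step 2 [NS]: N:car2-GO,E:wait,S:empty,W:wait | queues: N=2 E=1 S=0 W=2
Step 3 [NS]: N:car4-GO,E:wait,S:empty,W:wait | queues: N=1 E=1 S=0 W=2
Step 4 [NS]: N:car6-GO,E:wait,S:empty,W:wait | queues: N=0 E=1 S=0 W=2
Step 5 [EW]: N:wait,E:car3-GO,S:wait,W:car7-GO | queues: N=0 E=0 S=0 W=1
Cars crossed by step 5: 7

Answer: 7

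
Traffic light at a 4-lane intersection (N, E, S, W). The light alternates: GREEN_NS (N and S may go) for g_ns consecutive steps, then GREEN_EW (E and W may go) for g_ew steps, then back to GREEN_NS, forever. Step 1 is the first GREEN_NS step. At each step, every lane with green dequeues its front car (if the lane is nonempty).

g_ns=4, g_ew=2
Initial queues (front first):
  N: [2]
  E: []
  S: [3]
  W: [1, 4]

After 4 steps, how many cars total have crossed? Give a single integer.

Step 1 [NS]: N:car2-GO,E:wait,S:car3-GO,W:wait | queues: N=0 E=0 S=0 W=2
Step 2 [NS]: N:empty,E:wait,S:empty,W:wait | queues: N=0 E=0 S=0 W=2
Step 3 [NS]: N:empty,E:wait,S:empty,W:wait | queues: N=0 E=0 S=0 W=2
Step 4 [NS]: N:empty,E:wait,S:empty,W:wait | queues: N=0 E=0 S=0 W=2
Cars crossed by step 4: 2

Answer: 2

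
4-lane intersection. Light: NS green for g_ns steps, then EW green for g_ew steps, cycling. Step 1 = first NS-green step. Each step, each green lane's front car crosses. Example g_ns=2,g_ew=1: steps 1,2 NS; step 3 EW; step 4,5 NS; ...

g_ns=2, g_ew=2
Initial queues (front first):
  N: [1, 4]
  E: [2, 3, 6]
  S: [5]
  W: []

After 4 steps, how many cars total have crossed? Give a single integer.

Answer: 5

Derivation:
Step 1 [NS]: N:car1-GO,E:wait,S:car5-GO,W:wait | queues: N=1 E=3 S=0 W=0
Step 2 [NS]: N:car4-GO,E:wait,S:empty,W:wait | queues: N=0 E=3 S=0 W=0
Step 3 [EW]: N:wait,E:car2-GO,S:wait,W:empty | queues: N=0 E=2 S=0 W=0
Step 4 [EW]: N:wait,E:car3-GO,S:wait,W:empty | queues: N=0 E=1 S=0 W=0
Cars crossed by step 4: 5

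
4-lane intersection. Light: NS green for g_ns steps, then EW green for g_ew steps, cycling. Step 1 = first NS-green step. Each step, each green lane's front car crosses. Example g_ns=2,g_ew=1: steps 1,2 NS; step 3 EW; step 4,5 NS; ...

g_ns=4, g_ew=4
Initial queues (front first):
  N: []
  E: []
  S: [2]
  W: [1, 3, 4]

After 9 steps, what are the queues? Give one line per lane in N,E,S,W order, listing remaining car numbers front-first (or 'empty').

Step 1 [NS]: N:empty,E:wait,S:car2-GO,W:wait | queues: N=0 E=0 S=0 W=3
Step 2 [NS]: N:empty,E:wait,S:empty,W:wait | queues: N=0 E=0 S=0 W=3
Step 3 [NS]: N:empty,E:wait,S:empty,W:wait | queues: N=0 E=0 S=0 W=3
Step 4 [NS]: N:empty,E:wait,S:empty,W:wait | queues: N=0 E=0 S=0 W=3
Step 5 [EW]: N:wait,E:empty,S:wait,W:car1-GO | queues: N=0 E=0 S=0 W=2
Step 6 [EW]: N:wait,E:empty,S:wait,W:car3-GO | queues: N=0 E=0 S=0 W=1
Step 7 [EW]: N:wait,E:empty,S:wait,W:car4-GO | queues: N=0 E=0 S=0 W=0

N: empty
E: empty
S: empty
W: empty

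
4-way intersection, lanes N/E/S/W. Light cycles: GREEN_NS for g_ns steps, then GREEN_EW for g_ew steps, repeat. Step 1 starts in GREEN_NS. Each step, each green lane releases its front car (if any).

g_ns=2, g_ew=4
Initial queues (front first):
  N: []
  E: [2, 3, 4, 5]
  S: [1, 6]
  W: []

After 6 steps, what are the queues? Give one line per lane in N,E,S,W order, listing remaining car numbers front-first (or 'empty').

Step 1 [NS]: N:empty,E:wait,S:car1-GO,W:wait | queues: N=0 E=4 S=1 W=0
Step 2 [NS]: N:empty,E:wait,S:car6-GO,W:wait | queues: N=0 E=4 S=0 W=0
Step 3 [EW]: N:wait,E:car2-GO,S:wait,W:empty | queues: N=0 E=3 S=0 W=0
Step 4 [EW]: N:wait,E:car3-GO,S:wait,W:empty | queues: N=0 E=2 S=0 W=0
Step 5 [EW]: N:wait,E:car4-GO,S:wait,W:empty | queues: N=0 E=1 S=0 W=0
Step 6 [EW]: N:wait,E:car5-GO,S:wait,W:empty | queues: N=0 E=0 S=0 W=0

N: empty
E: empty
S: empty
W: empty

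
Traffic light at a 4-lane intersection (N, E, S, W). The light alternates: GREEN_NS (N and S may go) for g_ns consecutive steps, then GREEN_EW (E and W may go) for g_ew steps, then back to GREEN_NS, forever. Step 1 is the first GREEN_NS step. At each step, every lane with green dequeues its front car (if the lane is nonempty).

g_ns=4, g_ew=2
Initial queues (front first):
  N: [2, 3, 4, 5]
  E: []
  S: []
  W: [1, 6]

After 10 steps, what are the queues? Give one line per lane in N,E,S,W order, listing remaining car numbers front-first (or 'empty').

Step 1 [NS]: N:car2-GO,E:wait,S:empty,W:wait | queues: N=3 E=0 S=0 W=2
Step 2 [NS]: N:car3-GO,E:wait,S:empty,W:wait | queues: N=2 E=0 S=0 W=2
Step 3 [NS]: N:car4-GO,E:wait,S:empty,W:wait | queues: N=1 E=0 S=0 W=2
Step 4 [NS]: N:car5-GO,E:wait,S:empty,W:wait | queues: N=0 E=0 S=0 W=2
Step 5 [EW]: N:wait,E:empty,S:wait,W:car1-GO | queues: N=0 E=0 S=0 W=1
Step 6 [EW]: N:wait,E:empty,S:wait,W:car6-GO | queues: N=0 E=0 S=0 W=0

N: empty
E: empty
S: empty
W: empty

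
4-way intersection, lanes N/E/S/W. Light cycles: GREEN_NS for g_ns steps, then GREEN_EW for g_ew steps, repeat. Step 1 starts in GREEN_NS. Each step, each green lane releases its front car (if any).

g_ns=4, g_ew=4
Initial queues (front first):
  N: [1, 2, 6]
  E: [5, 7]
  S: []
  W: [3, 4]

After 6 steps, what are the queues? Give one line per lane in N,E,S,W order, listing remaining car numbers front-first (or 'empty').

Step 1 [NS]: N:car1-GO,E:wait,S:empty,W:wait | queues: N=2 E=2 S=0 W=2
Step 2 [NS]: N:car2-GO,E:wait,S:empty,W:wait | queues: N=1 E=2 S=0 W=2
Step 3 [NS]: N:car6-GO,E:wait,S:empty,W:wait | queues: N=0 E=2 S=0 W=2
Step 4 [NS]: N:empty,E:wait,S:empty,W:wait | queues: N=0 E=2 S=0 W=2
Step 5 [EW]: N:wait,E:car5-GO,S:wait,W:car3-GO | queues: N=0 E=1 S=0 W=1
Step 6 [EW]: N:wait,E:car7-GO,S:wait,W:car4-GO | queues: N=0 E=0 S=0 W=0

N: empty
E: empty
S: empty
W: empty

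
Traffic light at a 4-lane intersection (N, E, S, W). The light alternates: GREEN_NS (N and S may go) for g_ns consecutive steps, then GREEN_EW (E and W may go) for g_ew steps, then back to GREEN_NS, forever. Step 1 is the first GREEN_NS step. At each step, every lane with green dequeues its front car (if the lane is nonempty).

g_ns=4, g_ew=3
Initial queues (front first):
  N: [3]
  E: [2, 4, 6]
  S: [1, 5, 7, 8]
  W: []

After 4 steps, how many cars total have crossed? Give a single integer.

Step 1 [NS]: N:car3-GO,E:wait,S:car1-GO,W:wait | queues: N=0 E=3 S=3 W=0
Step 2 [NS]: N:empty,E:wait,S:car5-GO,W:wait | queues: N=0 E=3 S=2 W=0
Step 3 [NS]: N:empty,E:wait,S:car7-GO,W:wait | queues: N=0 E=3 S=1 W=0
Step 4 [NS]: N:empty,E:wait,S:car8-GO,W:wait | queues: N=0 E=3 S=0 W=0
Cars crossed by step 4: 5

Answer: 5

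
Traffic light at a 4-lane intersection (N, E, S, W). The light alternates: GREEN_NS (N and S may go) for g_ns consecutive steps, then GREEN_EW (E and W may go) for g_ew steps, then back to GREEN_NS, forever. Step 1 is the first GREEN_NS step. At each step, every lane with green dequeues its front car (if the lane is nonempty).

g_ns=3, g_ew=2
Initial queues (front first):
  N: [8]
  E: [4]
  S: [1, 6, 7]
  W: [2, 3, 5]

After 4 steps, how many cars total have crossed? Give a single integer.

Step 1 [NS]: N:car8-GO,E:wait,S:car1-GO,W:wait | queues: N=0 E=1 S=2 W=3
Step 2 [NS]: N:empty,E:wait,S:car6-GO,W:wait | queues: N=0 E=1 S=1 W=3
Step 3 [NS]: N:empty,E:wait,S:car7-GO,W:wait | queues: N=0 E=1 S=0 W=3
Step 4 [EW]: N:wait,E:car4-GO,S:wait,W:car2-GO | queues: N=0 E=0 S=0 W=2
Cars crossed by step 4: 6

Answer: 6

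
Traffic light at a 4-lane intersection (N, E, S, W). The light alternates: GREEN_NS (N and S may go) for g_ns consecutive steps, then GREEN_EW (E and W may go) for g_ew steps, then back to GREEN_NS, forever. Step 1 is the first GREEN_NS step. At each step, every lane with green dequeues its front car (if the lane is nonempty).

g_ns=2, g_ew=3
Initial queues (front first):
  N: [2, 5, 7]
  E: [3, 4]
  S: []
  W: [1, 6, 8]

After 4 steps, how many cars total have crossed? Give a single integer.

Step 1 [NS]: N:car2-GO,E:wait,S:empty,W:wait | queues: N=2 E=2 S=0 W=3
Step 2 [NS]: N:car5-GO,E:wait,S:empty,W:wait | queues: N=1 E=2 S=0 W=3
Step 3 [EW]: N:wait,E:car3-GO,S:wait,W:car1-GO | queues: N=1 E=1 S=0 W=2
Step 4 [EW]: N:wait,E:car4-GO,S:wait,W:car6-GO | queues: N=1 E=0 S=0 W=1
Cars crossed by step 4: 6

Answer: 6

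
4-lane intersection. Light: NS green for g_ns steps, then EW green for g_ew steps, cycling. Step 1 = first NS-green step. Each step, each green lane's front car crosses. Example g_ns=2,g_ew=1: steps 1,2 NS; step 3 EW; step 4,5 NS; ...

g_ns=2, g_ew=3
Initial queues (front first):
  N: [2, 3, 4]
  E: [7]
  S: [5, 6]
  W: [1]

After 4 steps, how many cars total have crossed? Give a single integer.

Answer: 6

Derivation:
Step 1 [NS]: N:car2-GO,E:wait,S:car5-GO,W:wait | queues: N=2 E=1 S=1 W=1
Step 2 [NS]: N:car3-GO,E:wait,S:car6-GO,W:wait | queues: N=1 E=1 S=0 W=1
Step 3 [EW]: N:wait,E:car7-GO,S:wait,W:car1-GO | queues: N=1 E=0 S=0 W=0
Step 4 [EW]: N:wait,E:empty,S:wait,W:empty | queues: N=1 E=0 S=0 W=0
Cars crossed by step 4: 6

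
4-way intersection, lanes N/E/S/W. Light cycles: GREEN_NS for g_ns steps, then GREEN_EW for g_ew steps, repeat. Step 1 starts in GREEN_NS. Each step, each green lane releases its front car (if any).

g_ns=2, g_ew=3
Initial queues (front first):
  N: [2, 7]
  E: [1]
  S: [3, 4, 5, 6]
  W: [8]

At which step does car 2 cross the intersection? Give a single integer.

Step 1 [NS]: N:car2-GO,E:wait,S:car3-GO,W:wait | queues: N=1 E=1 S=3 W=1
Step 2 [NS]: N:car7-GO,E:wait,S:car4-GO,W:wait | queues: N=0 E=1 S=2 W=1
Step 3 [EW]: N:wait,E:car1-GO,S:wait,W:car8-GO | queues: N=0 E=0 S=2 W=0
Step 4 [EW]: N:wait,E:empty,S:wait,W:empty | queues: N=0 E=0 S=2 W=0
Step 5 [EW]: N:wait,E:empty,S:wait,W:empty | queues: N=0 E=0 S=2 W=0
Step 6 [NS]: N:empty,E:wait,S:car5-GO,W:wait | queues: N=0 E=0 S=1 W=0
Step 7 [NS]: N:empty,E:wait,S:car6-GO,W:wait | queues: N=0 E=0 S=0 W=0
Car 2 crosses at step 1

1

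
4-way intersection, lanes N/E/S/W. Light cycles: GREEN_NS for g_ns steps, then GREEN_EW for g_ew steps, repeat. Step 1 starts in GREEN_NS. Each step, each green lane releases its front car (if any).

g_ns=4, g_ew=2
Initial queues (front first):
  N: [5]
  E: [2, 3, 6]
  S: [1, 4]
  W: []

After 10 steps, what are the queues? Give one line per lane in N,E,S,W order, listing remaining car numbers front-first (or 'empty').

Step 1 [NS]: N:car5-GO,E:wait,S:car1-GO,W:wait | queues: N=0 E=3 S=1 W=0
Step 2 [NS]: N:empty,E:wait,S:car4-GO,W:wait | queues: N=0 E=3 S=0 W=0
Step 3 [NS]: N:empty,E:wait,S:empty,W:wait | queues: N=0 E=3 S=0 W=0
Step 4 [NS]: N:empty,E:wait,S:empty,W:wait | queues: N=0 E=3 S=0 W=0
Step 5 [EW]: N:wait,E:car2-GO,S:wait,W:empty | queues: N=0 E=2 S=0 W=0
Step 6 [EW]: N:wait,E:car3-GO,S:wait,W:empty | queues: N=0 E=1 S=0 W=0
Step 7 [NS]: N:empty,E:wait,S:empty,W:wait | queues: N=0 E=1 S=0 W=0
Step 8 [NS]: N:empty,E:wait,S:empty,W:wait | queues: N=0 E=1 S=0 W=0
Step 9 [NS]: N:empty,E:wait,S:empty,W:wait | queues: N=0 E=1 S=0 W=0
Step 10 [NS]: N:empty,E:wait,S:empty,W:wait | queues: N=0 E=1 S=0 W=0

N: empty
E: 6
S: empty
W: empty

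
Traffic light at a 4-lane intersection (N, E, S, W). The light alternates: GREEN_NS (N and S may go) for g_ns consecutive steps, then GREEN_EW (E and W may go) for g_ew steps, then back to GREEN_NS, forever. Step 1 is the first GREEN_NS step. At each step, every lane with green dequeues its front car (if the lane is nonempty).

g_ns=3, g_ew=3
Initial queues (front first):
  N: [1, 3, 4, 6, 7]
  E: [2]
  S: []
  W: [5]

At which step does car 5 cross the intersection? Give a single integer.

Step 1 [NS]: N:car1-GO,E:wait,S:empty,W:wait | queues: N=4 E=1 S=0 W=1
Step 2 [NS]: N:car3-GO,E:wait,S:empty,W:wait | queues: N=3 E=1 S=0 W=1
Step 3 [NS]: N:car4-GO,E:wait,S:empty,W:wait | queues: N=2 E=1 S=0 W=1
Step 4 [EW]: N:wait,E:car2-GO,S:wait,W:car5-GO | queues: N=2 E=0 S=0 W=0
Step 5 [EW]: N:wait,E:empty,S:wait,W:empty | queues: N=2 E=0 S=0 W=0
Step 6 [EW]: N:wait,E:empty,S:wait,W:empty | queues: N=2 E=0 S=0 W=0
Step 7 [NS]: N:car6-GO,E:wait,S:empty,W:wait | queues: N=1 E=0 S=0 W=0
Step 8 [NS]: N:car7-GO,E:wait,S:empty,W:wait | queues: N=0 E=0 S=0 W=0
Car 5 crosses at step 4

4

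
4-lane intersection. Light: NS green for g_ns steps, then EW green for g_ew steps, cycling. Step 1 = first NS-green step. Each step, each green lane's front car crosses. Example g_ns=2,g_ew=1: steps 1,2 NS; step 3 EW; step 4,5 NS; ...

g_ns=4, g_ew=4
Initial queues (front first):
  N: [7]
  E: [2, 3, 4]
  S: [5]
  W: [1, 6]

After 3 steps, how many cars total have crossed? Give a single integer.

Answer: 2

Derivation:
Step 1 [NS]: N:car7-GO,E:wait,S:car5-GO,W:wait | queues: N=0 E=3 S=0 W=2
Step 2 [NS]: N:empty,E:wait,S:empty,W:wait | queues: N=0 E=3 S=0 W=2
Step 3 [NS]: N:empty,E:wait,S:empty,W:wait | queues: N=0 E=3 S=0 W=2
Cars crossed by step 3: 2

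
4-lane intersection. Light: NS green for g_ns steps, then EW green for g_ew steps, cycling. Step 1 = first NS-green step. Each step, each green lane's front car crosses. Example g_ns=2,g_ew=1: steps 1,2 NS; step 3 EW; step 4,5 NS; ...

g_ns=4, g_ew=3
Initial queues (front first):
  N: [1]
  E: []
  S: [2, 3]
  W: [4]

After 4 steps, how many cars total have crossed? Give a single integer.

Answer: 3

Derivation:
Step 1 [NS]: N:car1-GO,E:wait,S:car2-GO,W:wait | queues: N=0 E=0 S=1 W=1
Step 2 [NS]: N:empty,E:wait,S:car3-GO,W:wait | queues: N=0 E=0 S=0 W=1
Step 3 [NS]: N:empty,E:wait,S:empty,W:wait | queues: N=0 E=0 S=0 W=1
Step 4 [NS]: N:empty,E:wait,S:empty,W:wait | queues: N=0 E=0 S=0 W=1
Cars crossed by step 4: 3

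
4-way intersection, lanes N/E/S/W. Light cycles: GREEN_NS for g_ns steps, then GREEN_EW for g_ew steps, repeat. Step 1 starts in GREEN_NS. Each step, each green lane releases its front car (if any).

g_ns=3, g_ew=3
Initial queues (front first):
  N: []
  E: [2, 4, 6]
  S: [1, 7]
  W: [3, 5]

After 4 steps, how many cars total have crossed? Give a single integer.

Step 1 [NS]: N:empty,E:wait,S:car1-GO,W:wait | queues: N=0 E=3 S=1 W=2
Step 2 [NS]: N:empty,E:wait,S:car7-GO,W:wait | queues: N=0 E=3 S=0 W=2
Step 3 [NS]: N:empty,E:wait,S:empty,W:wait | queues: N=0 E=3 S=0 W=2
Step 4 [EW]: N:wait,E:car2-GO,S:wait,W:car3-GO | queues: N=0 E=2 S=0 W=1
Cars crossed by step 4: 4

Answer: 4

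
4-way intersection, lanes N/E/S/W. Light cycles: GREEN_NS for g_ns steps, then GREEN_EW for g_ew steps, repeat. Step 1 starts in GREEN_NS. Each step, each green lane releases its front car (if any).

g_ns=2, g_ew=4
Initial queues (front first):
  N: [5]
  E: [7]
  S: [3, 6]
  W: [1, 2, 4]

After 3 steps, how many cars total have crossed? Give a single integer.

Step 1 [NS]: N:car5-GO,E:wait,S:car3-GO,W:wait | queues: N=0 E=1 S=1 W=3
Step 2 [NS]: N:empty,E:wait,S:car6-GO,W:wait | queues: N=0 E=1 S=0 W=3
Step 3 [EW]: N:wait,E:car7-GO,S:wait,W:car1-GO | queues: N=0 E=0 S=0 W=2
Cars crossed by step 3: 5

Answer: 5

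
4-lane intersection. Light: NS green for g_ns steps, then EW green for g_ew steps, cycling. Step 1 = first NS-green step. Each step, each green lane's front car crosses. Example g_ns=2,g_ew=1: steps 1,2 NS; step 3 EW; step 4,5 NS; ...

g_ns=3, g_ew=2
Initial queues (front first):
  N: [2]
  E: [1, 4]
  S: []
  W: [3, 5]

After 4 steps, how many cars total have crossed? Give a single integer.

Step 1 [NS]: N:car2-GO,E:wait,S:empty,W:wait | queues: N=0 E=2 S=0 W=2
Step 2 [NS]: N:empty,E:wait,S:empty,W:wait | queues: N=0 E=2 S=0 W=2
Step 3 [NS]: N:empty,E:wait,S:empty,W:wait | queues: N=0 E=2 S=0 W=2
Step 4 [EW]: N:wait,E:car1-GO,S:wait,W:car3-GO | queues: N=0 E=1 S=0 W=1
Cars crossed by step 4: 3

Answer: 3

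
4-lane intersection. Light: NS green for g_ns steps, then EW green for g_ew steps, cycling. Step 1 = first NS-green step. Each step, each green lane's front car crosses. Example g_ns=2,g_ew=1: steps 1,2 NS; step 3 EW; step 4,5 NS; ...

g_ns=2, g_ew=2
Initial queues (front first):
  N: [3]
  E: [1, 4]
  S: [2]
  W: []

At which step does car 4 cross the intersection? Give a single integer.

Step 1 [NS]: N:car3-GO,E:wait,S:car2-GO,W:wait | queues: N=0 E=2 S=0 W=0
Step 2 [NS]: N:empty,E:wait,S:empty,W:wait | queues: N=0 E=2 S=0 W=0
Step 3 [EW]: N:wait,E:car1-GO,S:wait,W:empty | queues: N=0 E=1 S=0 W=0
Step 4 [EW]: N:wait,E:car4-GO,S:wait,W:empty | queues: N=0 E=0 S=0 W=0
Car 4 crosses at step 4

4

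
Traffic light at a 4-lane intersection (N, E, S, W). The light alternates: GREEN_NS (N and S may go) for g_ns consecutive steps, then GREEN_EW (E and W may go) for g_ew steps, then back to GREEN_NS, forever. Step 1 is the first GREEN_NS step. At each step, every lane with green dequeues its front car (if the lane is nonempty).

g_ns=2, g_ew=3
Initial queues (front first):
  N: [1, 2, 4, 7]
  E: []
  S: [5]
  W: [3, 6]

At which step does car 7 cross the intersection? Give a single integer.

Step 1 [NS]: N:car1-GO,E:wait,S:car5-GO,W:wait | queues: N=3 E=0 S=0 W=2
Step 2 [NS]: N:car2-GO,E:wait,S:empty,W:wait | queues: N=2 E=0 S=0 W=2
Step 3 [EW]: N:wait,E:empty,S:wait,W:car3-GO | queues: N=2 E=0 S=0 W=1
Step 4 [EW]: N:wait,E:empty,S:wait,W:car6-GO | queues: N=2 E=0 S=0 W=0
Step 5 [EW]: N:wait,E:empty,S:wait,W:empty | queues: N=2 E=0 S=0 W=0
Step 6 [NS]: N:car4-GO,E:wait,S:empty,W:wait | queues: N=1 E=0 S=0 W=0
Step 7 [NS]: N:car7-GO,E:wait,S:empty,W:wait | queues: N=0 E=0 S=0 W=0
Car 7 crosses at step 7

7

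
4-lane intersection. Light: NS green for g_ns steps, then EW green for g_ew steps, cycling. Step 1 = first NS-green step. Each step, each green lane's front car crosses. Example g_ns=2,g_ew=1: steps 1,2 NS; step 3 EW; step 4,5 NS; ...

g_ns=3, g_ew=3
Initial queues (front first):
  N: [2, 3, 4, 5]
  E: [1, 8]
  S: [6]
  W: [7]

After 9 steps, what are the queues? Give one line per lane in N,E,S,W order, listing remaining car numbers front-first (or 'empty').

Step 1 [NS]: N:car2-GO,E:wait,S:car6-GO,W:wait | queues: N=3 E=2 S=0 W=1
Step 2 [NS]: N:car3-GO,E:wait,S:empty,W:wait | queues: N=2 E=2 S=0 W=1
Step 3 [NS]: N:car4-GO,E:wait,S:empty,W:wait | queues: N=1 E=2 S=0 W=1
Step 4 [EW]: N:wait,E:car1-GO,S:wait,W:car7-GO | queues: N=1 E=1 S=0 W=0
Step 5 [EW]: N:wait,E:car8-GO,S:wait,W:empty | queues: N=1 E=0 S=0 W=0
Step 6 [EW]: N:wait,E:empty,S:wait,W:empty | queues: N=1 E=0 S=0 W=0
Step 7 [NS]: N:car5-GO,E:wait,S:empty,W:wait | queues: N=0 E=0 S=0 W=0

N: empty
E: empty
S: empty
W: empty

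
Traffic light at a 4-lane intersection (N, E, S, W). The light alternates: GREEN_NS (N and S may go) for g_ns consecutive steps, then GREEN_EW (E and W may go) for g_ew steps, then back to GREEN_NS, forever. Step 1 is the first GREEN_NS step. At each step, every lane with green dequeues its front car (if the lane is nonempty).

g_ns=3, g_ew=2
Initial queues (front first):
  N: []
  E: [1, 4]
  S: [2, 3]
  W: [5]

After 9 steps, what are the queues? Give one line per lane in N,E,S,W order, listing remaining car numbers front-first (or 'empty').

Step 1 [NS]: N:empty,E:wait,S:car2-GO,W:wait | queues: N=0 E=2 S=1 W=1
Step 2 [NS]: N:empty,E:wait,S:car3-GO,W:wait | queues: N=0 E=2 S=0 W=1
Step 3 [NS]: N:empty,E:wait,S:empty,W:wait | queues: N=0 E=2 S=0 W=1
Step 4 [EW]: N:wait,E:car1-GO,S:wait,W:car5-GO | queues: N=0 E=1 S=0 W=0
Step 5 [EW]: N:wait,E:car4-GO,S:wait,W:empty | queues: N=0 E=0 S=0 W=0

N: empty
E: empty
S: empty
W: empty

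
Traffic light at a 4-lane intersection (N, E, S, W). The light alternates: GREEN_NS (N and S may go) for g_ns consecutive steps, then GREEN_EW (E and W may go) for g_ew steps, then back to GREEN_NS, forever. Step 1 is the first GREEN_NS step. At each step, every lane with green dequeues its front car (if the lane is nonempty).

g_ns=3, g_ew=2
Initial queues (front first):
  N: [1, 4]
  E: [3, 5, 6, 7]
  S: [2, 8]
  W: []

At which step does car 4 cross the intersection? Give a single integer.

Step 1 [NS]: N:car1-GO,E:wait,S:car2-GO,W:wait | queues: N=1 E=4 S=1 W=0
Step 2 [NS]: N:car4-GO,E:wait,S:car8-GO,W:wait | queues: N=0 E=4 S=0 W=0
Step 3 [NS]: N:empty,E:wait,S:empty,W:wait | queues: N=0 E=4 S=0 W=0
Step 4 [EW]: N:wait,E:car3-GO,S:wait,W:empty | queues: N=0 E=3 S=0 W=0
Step 5 [EW]: N:wait,E:car5-GO,S:wait,W:empty | queues: N=0 E=2 S=0 W=0
Step 6 [NS]: N:empty,E:wait,S:empty,W:wait | queues: N=0 E=2 S=0 W=0
Step 7 [NS]: N:empty,E:wait,S:empty,W:wait | queues: N=0 E=2 S=0 W=0
Step 8 [NS]: N:empty,E:wait,S:empty,W:wait | queues: N=0 E=2 S=0 W=0
Step 9 [EW]: N:wait,E:car6-GO,S:wait,W:empty | queues: N=0 E=1 S=0 W=0
Step 10 [EW]: N:wait,E:car7-GO,S:wait,W:empty | queues: N=0 E=0 S=0 W=0
Car 4 crosses at step 2

2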